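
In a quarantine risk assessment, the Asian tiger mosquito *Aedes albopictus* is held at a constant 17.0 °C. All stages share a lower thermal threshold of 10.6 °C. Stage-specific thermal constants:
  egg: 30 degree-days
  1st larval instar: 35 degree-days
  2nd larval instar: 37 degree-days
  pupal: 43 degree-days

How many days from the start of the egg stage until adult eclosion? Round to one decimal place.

Daily accumulation at 17.0 °C = 17.0 − 10.6 = 6.4 DD/day.
Total K = 30 + 35 + 37 + 43 = 145 DD.
Total duration = 145 / 6.4 = 22.656 ≈ 22.7 days.

22.7 days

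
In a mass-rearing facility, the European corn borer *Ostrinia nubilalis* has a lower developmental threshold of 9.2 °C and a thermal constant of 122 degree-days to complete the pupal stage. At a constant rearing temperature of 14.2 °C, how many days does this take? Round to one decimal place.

24.4 days

Daily accumulation = 14.2 − 9.2 = 5.0 DD/day.
Duration = 122 / 5.0 = 24.400 ≈ 24.4 days.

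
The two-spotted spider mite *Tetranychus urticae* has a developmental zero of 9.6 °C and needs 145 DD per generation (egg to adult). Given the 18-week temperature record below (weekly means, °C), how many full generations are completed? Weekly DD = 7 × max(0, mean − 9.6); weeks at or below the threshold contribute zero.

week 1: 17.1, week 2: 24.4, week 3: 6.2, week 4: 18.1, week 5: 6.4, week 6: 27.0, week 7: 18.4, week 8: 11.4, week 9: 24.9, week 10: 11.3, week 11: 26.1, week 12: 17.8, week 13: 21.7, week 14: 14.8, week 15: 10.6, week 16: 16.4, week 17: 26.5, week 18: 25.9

7 generations

Weekly DD (7 × max(0, T̄ − 9.6)): 52.5, 103.6, 0.0, 59.5, 0.0, 121.8, 61.6, 12.6, 107.1, 11.9, 115.5, 57.4, 84.7, 36.4, 7.0, 47.6, 118.3, 114.1.
Season total = 1111.6 DD.
Complete generations = ⌊1111.6 / 145⌋ = 7.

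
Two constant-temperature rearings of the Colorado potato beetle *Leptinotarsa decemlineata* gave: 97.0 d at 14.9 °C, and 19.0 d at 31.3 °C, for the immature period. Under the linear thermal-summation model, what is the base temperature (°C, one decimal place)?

10.9 °C

Linear rate model ⇒ the product D·(T − T_b) is constant across temperatures.
97.0·(14.9 − T_b) = 19.0·(31.3 − T_b)
T_b = (97.0·14.9 − 19.0·31.3) / (97.0 − 19.0) = 850.60 / 78.0 = 10.905 °C ≈ 10.9 °C.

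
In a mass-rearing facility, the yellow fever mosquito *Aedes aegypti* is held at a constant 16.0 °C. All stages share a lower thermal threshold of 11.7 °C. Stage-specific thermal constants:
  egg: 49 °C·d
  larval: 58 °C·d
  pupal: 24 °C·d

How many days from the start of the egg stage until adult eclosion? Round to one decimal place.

30.5 days

Daily accumulation at 16.0 °C = 16.0 − 11.7 = 4.3 DD/day.
Total K = 49 + 58 + 24 = 131 DD.
Total duration = 131 / 4.3 = 30.465 ≈ 30.5 days.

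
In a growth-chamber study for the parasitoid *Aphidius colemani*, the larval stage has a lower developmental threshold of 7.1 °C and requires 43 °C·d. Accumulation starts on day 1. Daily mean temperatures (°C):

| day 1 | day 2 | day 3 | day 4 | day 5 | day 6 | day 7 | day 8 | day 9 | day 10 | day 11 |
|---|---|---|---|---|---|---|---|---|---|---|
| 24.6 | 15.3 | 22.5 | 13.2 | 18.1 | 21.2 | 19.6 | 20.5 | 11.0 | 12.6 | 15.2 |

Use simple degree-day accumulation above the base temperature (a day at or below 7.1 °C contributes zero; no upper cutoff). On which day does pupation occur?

day 4

Daily DD above 7.1 °C: 17.5, 8.2, 15.4, 6.1, 11.0, 14.1, 12.5, 13.4, 3.9, 5.5, 8.1.
Cumulative: 17.5, 25.7, 41.1, 47.2, 58.2, 72.3, 84.8, 98.2, 102.1, 107.6, 115.7.
The total first reaches 43 DD on day 4.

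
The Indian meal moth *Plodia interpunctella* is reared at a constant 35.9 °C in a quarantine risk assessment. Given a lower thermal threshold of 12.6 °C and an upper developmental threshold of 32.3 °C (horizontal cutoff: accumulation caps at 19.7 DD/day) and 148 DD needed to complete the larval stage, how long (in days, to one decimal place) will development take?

Temperature 35.9 °C exceeds the upper threshold, so daily accumulation caps at 32.3 − 12.6 = 19.7 DD/day.
Duration = 148 / 19.7 = 7.513 ≈ 7.5 days.

7.5 days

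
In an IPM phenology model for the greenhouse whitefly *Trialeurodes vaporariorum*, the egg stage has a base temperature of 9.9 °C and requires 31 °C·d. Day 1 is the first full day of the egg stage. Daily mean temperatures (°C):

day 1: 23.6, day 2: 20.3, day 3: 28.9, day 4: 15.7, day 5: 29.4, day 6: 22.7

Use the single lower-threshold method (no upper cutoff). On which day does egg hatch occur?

day 3

Daily DD above 9.9 °C: 13.7, 10.4, 19.0, 5.8, 19.5, 12.8.
Cumulative: 13.7, 24.1, 43.1, 48.9, 68.4, 81.2.
The total first reaches 31 DD on day 3.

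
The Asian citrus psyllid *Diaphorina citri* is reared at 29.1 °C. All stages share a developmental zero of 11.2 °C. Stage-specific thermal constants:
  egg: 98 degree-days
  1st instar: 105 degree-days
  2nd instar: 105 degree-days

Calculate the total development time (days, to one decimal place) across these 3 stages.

Daily accumulation at 29.1 °C = 29.1 − 11.2 = 17.9 DD/day.
Total K = 98 + 105 + 105 = 308 DD.
Total duration = 308 / 17.9 = 17.207 ≈ 17.2 days.

17.2 days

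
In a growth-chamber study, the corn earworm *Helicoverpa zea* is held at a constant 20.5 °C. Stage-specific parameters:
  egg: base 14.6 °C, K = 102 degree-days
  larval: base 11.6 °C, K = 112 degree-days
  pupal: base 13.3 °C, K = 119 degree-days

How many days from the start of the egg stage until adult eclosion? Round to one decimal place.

egg: 102 / (20.5 − 14.6) = 102 / 5.9 = 17.288 d.
larval: 112 / (20.5 − 11.6) = 112 / 8.9 = 12.584 d.
pupal: 119 / (20.5 − 13.3) = 119 / 7.2 = 16.528 d.
Sum = 46.400 ≈ 46.4 days.

46.4 days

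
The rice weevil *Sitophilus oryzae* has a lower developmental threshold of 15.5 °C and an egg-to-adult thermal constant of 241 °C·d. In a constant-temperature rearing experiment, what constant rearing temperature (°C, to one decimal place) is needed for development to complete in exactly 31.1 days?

23.2 °C

Required daily accumulation = 241 / 31.1 = 7.749 DD/day.
T = T_base + 7.749 = 15.5 + 7.749 = 23.249 ≈ 23.2 °C.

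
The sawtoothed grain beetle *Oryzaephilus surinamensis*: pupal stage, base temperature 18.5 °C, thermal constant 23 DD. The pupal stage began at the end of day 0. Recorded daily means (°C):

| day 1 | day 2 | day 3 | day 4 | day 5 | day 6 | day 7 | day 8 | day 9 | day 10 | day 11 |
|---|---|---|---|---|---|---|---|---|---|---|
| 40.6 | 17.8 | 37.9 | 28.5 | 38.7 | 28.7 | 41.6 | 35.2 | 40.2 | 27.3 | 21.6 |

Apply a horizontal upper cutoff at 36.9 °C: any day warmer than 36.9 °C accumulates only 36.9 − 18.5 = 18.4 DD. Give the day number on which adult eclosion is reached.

Daily DD above 18.5 °C (capped at 18.4): 18.4, 0.0, 18.4, 10.0, 18.4, 10.2, 18.4, 16.7, 18.4, 8.8, 3.1.
Cumulative: 18.4, 18.4, 36.8, 46.8, 65.2, 75.4, 93.8, 110.5, 128.9, 137.7, 140.8.
The total first reaches 23 DD on day 3.

day 3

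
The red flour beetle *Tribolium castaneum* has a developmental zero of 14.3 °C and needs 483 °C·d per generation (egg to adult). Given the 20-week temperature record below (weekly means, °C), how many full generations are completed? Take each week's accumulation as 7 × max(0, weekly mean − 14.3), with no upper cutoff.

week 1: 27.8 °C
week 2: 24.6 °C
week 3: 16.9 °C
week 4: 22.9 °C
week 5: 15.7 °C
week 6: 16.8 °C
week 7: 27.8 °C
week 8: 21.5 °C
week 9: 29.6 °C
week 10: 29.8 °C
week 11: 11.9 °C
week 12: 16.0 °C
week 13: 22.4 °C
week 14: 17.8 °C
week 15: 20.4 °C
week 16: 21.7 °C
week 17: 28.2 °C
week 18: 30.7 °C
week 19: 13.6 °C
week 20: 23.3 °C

Weekly DD (7 × max(0, T̄ − 14.3)): 94.5, 72.1, 18.2, 60.2, 9.8, 17.5, 94.5, 50.4, 107.1, 108.5, 0.0, 11.9, 56.7, 24.5, 42.7, 51.8, 97.3, 114.8, 0.0, 63.0.
Season total = 1095.5 DD.
Complete generations = ⌊1095.5 / 483⌋ = 2.

2 generations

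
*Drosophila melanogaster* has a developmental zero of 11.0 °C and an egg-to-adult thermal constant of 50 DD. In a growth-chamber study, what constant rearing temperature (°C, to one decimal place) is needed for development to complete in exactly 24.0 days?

13.1 °C

Required daily accumulation = 50 / 24.0 = 2.083 DD/day.
T = T_base + 2.083 = 11.0 + 2.083 = 13.083 ≈ 13.1 °C.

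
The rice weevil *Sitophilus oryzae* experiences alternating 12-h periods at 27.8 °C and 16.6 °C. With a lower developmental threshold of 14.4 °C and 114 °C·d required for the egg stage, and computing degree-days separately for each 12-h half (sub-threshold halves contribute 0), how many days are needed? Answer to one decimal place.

14.6 days

Day half: max(0, 27.8 − 14.4) × 0.5 = 13.4 × 0.5 = 6.70 DD.
Night half: max(0, 16.6 − 14.4) × 0.5 = 2.2 × 0.5 = 1.10 DD.
Per 24 h: 7.80 DD/day.
Duration = 114 / 7.80 = 14.615 ≈ 14.6 days.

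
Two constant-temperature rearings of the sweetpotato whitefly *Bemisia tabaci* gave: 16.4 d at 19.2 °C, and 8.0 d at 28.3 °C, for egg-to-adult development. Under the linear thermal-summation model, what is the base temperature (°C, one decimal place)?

10.5 °C

Linear rate model ⇒ the product D·(T − T_b) is constant across temperatures.
16.4·(19.2 − T_b) = 8.0·(28.3 − T_b)
T_b = (16.4·19.2 − 8.0·28.3) / (16.4 − 8.0) = 88.48 / 8.4 = 10.533 °C ≈ 10.5 °C.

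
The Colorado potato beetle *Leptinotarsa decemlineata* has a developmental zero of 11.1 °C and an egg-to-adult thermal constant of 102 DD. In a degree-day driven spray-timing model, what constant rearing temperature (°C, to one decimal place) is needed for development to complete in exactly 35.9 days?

13.9 °C

Required daily accumulation = 102 / 35.9 = 2.841 DD/day.
T = T_base + 2.841 = 11.1 + 2.841 = 13.941 ≈ 13.9 °C.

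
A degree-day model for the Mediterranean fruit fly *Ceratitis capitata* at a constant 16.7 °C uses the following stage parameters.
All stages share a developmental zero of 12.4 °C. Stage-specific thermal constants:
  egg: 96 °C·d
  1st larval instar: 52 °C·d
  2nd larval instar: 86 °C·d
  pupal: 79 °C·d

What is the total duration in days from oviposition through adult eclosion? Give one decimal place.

72.8 days

Daily accumulation at 16.7 °C = 16.7 − 12.4 = 4.3 DD/day.
Total K = 96 + 52 + 86 + 79 = 313 DD.
Total duration = 313 / 4.3 = 72.791 ≈ 72.8 days.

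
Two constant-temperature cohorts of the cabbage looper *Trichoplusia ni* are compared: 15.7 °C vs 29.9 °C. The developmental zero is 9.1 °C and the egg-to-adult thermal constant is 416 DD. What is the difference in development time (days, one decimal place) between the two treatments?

43.0 days

At 15.7 °C: 416 / (15.7 − 9.1) = 416 / 6.6 = 63.030 d.
At 29.9 °C: 416 / (29.9 − 9.1) = 416 / 20.8 = 20.000 d.
Difference = |63.030 − 20.000| = 43.030 ≈ 43.0 days.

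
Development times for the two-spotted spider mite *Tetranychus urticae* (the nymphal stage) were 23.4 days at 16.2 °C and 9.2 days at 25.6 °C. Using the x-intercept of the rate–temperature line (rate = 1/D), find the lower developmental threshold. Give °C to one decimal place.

Linear rate model ⇒ the product D·(T − T_b) is constant across temperatures.
23.4·(16.2 − T_b) = 9.2·(25.6 − T_b)
T_b = (23.4·16.2 − 9.2·25.6) / (23.4 − 9.2) = 143.56 / 14.2 = 10.110 °C ≈ 10.1 °C.

10.1 °C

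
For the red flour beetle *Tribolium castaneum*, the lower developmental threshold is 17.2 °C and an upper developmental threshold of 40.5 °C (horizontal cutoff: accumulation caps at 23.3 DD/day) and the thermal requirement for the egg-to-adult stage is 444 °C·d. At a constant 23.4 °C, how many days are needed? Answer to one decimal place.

71.6 days

Daily accumulation = 23.4 − 17.2 = 6.2 DD/day.
Duration = 444 / 6.2 = 71.613 ≈ 71.6 days.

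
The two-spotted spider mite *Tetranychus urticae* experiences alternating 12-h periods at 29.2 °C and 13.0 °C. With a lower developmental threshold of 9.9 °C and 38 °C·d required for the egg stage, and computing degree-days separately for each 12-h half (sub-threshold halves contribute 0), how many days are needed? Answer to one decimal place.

3.4 days

Day half: max(0, 29.2 − 9.9) × 0.5 = 19.3 × 0.5 = 9.65 DD.
Night half: max(0, 13.0 − 9.9) × 0.5 = 3.1 × 0.5 = 1.55 DD.
Per 24 h: 11.20 DD/day.
Duration = 38 / 11.20 = 3.393 ≈ 3.4 days.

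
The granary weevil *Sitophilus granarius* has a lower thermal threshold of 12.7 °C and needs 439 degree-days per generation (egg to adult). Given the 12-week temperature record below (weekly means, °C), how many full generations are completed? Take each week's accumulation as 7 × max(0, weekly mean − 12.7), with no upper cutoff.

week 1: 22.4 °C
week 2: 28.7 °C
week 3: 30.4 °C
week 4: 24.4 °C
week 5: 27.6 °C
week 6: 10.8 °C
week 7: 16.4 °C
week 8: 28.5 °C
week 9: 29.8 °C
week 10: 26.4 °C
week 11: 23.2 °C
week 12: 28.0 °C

Weekly DD (7 × max(0, T̄ − 12.7)): 67.9, 112.0, 123.9, 81.9, 104.3, 0.0, 25.9, 110.6, 119.7, 95.9, 73.5, 107.1.
Season total = 1022.7 DD.
Complete generations = ⌊1022.7 / 439⌋ = 2.

2 generations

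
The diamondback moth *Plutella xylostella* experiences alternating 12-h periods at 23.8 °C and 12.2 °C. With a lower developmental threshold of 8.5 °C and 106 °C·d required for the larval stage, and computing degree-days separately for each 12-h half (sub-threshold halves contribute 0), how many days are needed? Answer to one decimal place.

11.2 days

Day half: max(0, 23.8 − 8.5) × 0.5 = 15.3 × 0.5 = 7.65 DD.
Night half: max(0, 12.2 − 8.5) × 0.5 = 3.7 × 0.5 = 1.85 DD.
Per 24 h: 9.50 DD/day.
Duration = 106 / 9.50 = 11.158 ≈ 11.2 days.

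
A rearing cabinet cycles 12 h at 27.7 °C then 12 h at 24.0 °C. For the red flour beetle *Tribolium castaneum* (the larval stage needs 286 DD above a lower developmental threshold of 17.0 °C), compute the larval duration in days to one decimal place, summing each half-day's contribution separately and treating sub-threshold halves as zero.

32.3 days

Day half: max(0, 27.7 − 17.0) × 0.5 = 10.7 × 0.5 = 5.35 DD.
Night half: max(0, 24.0 − 17.0) × 0.5 = 7.0 × 0.5 = 3.50 DD.
Per 24 h: 8.85 DD/day.
Duration = 286 / 8.85 = 32.316 ≈ 32.3 days.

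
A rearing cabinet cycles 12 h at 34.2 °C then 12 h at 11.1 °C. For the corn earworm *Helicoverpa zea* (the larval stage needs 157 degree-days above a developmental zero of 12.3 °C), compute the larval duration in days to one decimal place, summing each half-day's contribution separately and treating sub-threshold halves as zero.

14.3 days

Day half: max(0, 34.2 − 12.3) × 0.5 = 21.9 × 0.5 = 10.95 DD.
Night half: max(0, 11.1 − 12.3) × 0.5 = 0.0 × 0.5 = 0.00 DD.
Per 24 h: 10.95 DD/day.
Duration = 157 / 10.95 = 14.338 ≈ 14.3 days.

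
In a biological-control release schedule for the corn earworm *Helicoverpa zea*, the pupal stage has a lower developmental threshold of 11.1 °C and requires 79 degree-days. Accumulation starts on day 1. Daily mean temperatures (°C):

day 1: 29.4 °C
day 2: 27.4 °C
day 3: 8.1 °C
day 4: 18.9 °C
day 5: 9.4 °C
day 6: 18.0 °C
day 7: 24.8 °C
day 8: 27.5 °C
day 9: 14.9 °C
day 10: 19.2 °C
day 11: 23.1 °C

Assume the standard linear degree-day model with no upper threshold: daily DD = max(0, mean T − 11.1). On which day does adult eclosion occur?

day 8

Daily DD above 11.1 °C: 18.3, 16.3, 0.0, 7.8, 0.0, 6.9, 13.7, 16.4, 3.8, 8.1, 12.0.
Cumulative: 18.3, 34.6, 34.6, 42.4, 42.4, 49.3, 63.0, 79.4, 83.2, 91.3, 103.3.
The total first reaches 79 DD on day 8.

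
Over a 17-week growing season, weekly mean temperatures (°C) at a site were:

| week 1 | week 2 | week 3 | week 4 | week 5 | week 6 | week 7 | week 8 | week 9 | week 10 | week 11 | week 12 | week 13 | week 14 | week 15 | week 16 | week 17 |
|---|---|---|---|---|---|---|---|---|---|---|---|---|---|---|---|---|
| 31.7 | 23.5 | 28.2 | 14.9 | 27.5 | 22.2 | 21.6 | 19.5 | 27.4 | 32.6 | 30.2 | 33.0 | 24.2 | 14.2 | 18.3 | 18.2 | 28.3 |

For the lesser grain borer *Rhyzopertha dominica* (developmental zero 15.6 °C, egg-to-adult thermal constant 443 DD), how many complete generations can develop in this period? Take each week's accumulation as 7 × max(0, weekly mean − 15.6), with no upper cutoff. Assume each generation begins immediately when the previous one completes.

Weekly DD (7 × max(0, T̄ − 15.6)): 112.7, 55.3, 88.2, 0.0, 83.3, 46.2, 42.0, 27.3, 82.6, 119.0, 102.2, 121.8, 60.2, 0.0, 18.9, 18.2, 88.9.
Season total = 1066.8 DD.
Complete generations = ⌊1066.8 / 443⌋ = 2.

2 generations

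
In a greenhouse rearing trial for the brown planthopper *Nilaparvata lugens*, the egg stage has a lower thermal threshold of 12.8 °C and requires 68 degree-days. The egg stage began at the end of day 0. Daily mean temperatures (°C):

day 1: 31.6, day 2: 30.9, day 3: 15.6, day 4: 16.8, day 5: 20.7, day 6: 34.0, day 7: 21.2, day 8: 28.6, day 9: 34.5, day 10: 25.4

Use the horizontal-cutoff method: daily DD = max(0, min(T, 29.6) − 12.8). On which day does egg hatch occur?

Daily DD above 12.8 °C (capped at 16.8): 16.8, 16.8, 2.8, 4.0, 7.9, 16.8, 8.4, 15.8, 16.8, 12.6.
Cumulative: 16.8, 33.6, 36.4, 40.4, 48.3, 65.1, 73.5, 89.3, 106.1, 118.7.
The total first reaches 68 DD on day 7.

day 7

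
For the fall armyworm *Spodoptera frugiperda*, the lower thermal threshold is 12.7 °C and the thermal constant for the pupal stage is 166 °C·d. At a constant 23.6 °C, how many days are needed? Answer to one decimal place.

15.2 days

Daily accumulation = 23.6 − 12.7 = 10.9 DD/day.
Duration = 166 / 10.9 = 15.229 ≈ 15.2 days.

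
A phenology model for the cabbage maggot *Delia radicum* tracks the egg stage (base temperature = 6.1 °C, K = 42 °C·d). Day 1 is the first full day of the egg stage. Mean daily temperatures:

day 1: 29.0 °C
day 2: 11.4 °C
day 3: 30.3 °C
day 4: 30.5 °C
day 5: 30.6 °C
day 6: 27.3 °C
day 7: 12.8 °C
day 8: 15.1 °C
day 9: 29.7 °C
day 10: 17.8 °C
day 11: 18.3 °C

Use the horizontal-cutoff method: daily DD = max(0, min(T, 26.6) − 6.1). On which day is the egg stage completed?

day 3

Daily DD above 6.1 °C (capped at 20.5): 20.5, 5.3, 20.5, 20.5, 20.5, 20.5, 6.7, 9.0, 20.5, 11.7, 12.2.
Cumulative: 20.5, 25.8, 46.3, 66.8, 87.3, 107.8, 114.5, 123.5, 144.0, 155.7, 167.9.
The total first reaches 42 DD on day 3.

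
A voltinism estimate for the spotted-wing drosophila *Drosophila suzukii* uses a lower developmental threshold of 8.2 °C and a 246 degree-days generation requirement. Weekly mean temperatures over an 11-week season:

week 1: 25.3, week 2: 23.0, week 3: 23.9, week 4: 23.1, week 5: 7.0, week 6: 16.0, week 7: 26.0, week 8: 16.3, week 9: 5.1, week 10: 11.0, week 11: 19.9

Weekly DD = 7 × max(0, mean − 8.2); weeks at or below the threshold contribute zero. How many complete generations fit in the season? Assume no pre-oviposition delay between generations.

3 generations

Weekly DD (7 × max(0, T̄ − 8.2)): 119.7, 103.6, 109.9, 104.3, 0.0, 54.6, 124.6, 56.7, 0.0, 19.6, 81.9.
Season total = 774.9 DD.
Complete generations = ⌊774.9 / 246⌋ = 3.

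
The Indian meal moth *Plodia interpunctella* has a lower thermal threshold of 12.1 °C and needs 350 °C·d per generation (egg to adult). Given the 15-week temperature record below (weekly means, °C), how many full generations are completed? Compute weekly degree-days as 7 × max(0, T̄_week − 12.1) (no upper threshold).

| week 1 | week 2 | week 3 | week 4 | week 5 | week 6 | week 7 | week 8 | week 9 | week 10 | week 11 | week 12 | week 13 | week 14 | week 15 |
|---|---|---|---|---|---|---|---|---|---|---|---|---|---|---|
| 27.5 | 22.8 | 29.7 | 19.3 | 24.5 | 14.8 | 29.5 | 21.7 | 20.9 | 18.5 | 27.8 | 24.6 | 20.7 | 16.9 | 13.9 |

Weekly DD (7 × max(0, T̄ − 12.1)): 107.8, 74.9, 123.2, 50.4, 86.8, 18.9, 121.8, 67.2, 61.6, 44.8, 109.9, 87.5, 60.2, 33.6, 12.6.
Season total = 1061.2 DD.
Complete generations = ⌊1061.2 / 350⌋ = 3.

3 generations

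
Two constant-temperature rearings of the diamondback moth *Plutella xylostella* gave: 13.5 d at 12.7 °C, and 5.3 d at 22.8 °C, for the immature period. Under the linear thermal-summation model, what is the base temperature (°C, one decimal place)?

6.2 °C

Under the model K = D·(T − T_b), so D₁·(T₁ − T_b) = D₂·(T₂ − T_b).
13.5·(12.7 − T_b) = 5.3·(22.8 − T_b)
T_b = (13.5·12.7 − 5.3·22.8) / (13.5 − 5.3) = 50.61 / 8.2 = 6.172 °C ≈ 6.2 °C.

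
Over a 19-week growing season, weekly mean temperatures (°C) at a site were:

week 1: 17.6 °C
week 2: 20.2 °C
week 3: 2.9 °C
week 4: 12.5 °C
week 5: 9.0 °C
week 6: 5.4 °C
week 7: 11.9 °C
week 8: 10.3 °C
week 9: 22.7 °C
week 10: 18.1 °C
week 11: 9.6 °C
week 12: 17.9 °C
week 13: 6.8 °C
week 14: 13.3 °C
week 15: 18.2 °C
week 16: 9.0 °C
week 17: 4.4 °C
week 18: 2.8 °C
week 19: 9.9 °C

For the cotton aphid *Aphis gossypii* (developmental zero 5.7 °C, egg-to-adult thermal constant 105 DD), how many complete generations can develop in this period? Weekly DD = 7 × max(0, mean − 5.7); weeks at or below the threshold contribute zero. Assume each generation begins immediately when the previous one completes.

Weekly DD (7 × max(0, T̄ − 5.7)): 83.3, 101.5, 0.0, 47.6, 23.1, 0.0, 43.4, 32.2, 119.0, 86.8, 27.3, 85.4, 7.7, 53.2, 87.5, 23.1, 0.0, 0.0, 29.4.
Season total = 850.5 DD.
Complete generations = ⌊850.5 / 105⌋ = 8.

8 generations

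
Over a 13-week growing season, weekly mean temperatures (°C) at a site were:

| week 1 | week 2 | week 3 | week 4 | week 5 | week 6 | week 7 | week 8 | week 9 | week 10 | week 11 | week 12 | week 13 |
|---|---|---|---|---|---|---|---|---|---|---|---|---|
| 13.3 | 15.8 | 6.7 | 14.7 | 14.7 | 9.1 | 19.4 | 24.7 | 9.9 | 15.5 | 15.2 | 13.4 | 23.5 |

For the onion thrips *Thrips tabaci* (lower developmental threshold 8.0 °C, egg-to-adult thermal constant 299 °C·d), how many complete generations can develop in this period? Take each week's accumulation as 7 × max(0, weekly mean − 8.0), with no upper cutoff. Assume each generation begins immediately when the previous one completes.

2 generations

Weekly DD (7 × max(0, T̄ − 8.0)): 37.1, 54.6, 0.0, 46.9, 46.9, 7.7, 79.8, 116.9, 13.3, 52.5, 50.4, 37.8, 108.5.
Season total = 652.4 DD.
Complete generations = ⌊652.4 / 299⌋ = 2.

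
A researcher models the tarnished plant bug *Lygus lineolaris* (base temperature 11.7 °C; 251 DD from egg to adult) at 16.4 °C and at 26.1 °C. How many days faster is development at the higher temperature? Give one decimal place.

36.0 days

At 16.4 °C: 251 / (16.4 − 11.7) = 251 / 4.7 = 53.404 d.
At 26.1 °C: 251 / (26.1 − 11.7) = 251 / 14.4 = 17.431 d.
Difference = |53.404 − 17.431| = 35.974 ≈ 36.0 days.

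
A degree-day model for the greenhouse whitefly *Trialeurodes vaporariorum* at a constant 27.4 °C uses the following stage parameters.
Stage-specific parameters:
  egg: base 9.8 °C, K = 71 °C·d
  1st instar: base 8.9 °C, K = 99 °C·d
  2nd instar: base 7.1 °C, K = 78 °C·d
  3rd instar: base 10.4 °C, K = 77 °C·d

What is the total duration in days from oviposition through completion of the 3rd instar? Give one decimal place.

egg: 71 / (27.4 − 9.8) = 71 / 17.6 = 4.034 d.
1st instar: 99 / (27.4 − 8.9) = 99 / 18.5 = 5.351 d.
2nd instar: 78 / (27.4 − 7.1) = 78 / 20.3 = 3.842 d.
3rd instar: 77 / (27.4 − 10.4) = 77 / 17.0 = 4.529 d.
Sum = 17.757 ≈ 17.8 days.

17.8 days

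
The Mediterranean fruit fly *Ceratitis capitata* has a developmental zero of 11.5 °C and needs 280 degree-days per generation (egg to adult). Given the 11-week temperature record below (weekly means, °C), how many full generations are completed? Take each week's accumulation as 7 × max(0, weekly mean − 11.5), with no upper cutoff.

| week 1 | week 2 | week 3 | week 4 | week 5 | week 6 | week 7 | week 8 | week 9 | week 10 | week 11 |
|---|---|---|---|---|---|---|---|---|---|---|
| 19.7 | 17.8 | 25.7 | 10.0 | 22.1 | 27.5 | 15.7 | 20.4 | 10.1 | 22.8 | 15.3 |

2 generations

Weekly DD (7 × max(0, T̄ − 11.5)): 57.4, 44.1, 99.4, 0.0, 74.2, 112.0, 29.4, 62.3, 0.0, 79.1, 26.6.
Season total = 584.5 DD.
Complete generations = ⌊584.5 / 280⌋ = 2.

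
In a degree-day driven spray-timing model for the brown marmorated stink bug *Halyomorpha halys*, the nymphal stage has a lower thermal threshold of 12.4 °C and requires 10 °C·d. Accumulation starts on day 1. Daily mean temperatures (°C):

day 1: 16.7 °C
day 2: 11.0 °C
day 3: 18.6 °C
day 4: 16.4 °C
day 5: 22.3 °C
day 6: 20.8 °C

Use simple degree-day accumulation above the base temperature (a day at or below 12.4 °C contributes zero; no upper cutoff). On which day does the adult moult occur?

day 3

Daily DD above 12.4 °C: 4.3, 0.0, 6.2, 4.0, 9.9, 8.4.
Cumulative: 4.3, 4.3, 10.5, 14.5, 24.4, 32.8.
The total first reaches 10 DD on day 3.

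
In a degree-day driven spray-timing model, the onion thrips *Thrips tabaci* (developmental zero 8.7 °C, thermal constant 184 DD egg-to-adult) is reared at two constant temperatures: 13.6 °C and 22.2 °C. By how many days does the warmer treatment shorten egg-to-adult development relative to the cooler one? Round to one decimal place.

23.9 days

At 13.6 °C: 184 / (13.6 − 8.7) = 184 / 4.9 = 37.551 d.
At 22.2 °C: 184 / (22.2 − 8.7) = 184 / 13.5 = 13.630 d.
Difference = |37.551 − 13.630| = 23.921 ≈ 23.9 days.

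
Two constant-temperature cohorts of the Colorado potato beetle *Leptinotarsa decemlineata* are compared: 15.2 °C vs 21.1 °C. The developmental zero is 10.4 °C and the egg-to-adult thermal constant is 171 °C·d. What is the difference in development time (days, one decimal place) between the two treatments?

At 15.2 °C: 171 / (15.2 − 10.4) = 171 / 4.8 = 35.625 d.
At 21.1 °C: 171 / (21.1 − 10.4) = 171 / 10.7 = 15.981 d.
Difference = |35.625 − 15.981| = 19.644 ≈ 19.6 days.

19.6 days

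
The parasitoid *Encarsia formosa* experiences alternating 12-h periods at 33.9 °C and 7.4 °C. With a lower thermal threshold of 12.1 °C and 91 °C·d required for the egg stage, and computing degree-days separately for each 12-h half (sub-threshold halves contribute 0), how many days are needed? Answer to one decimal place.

8.3 days

Day half: max(0, 33.9 − 12.1) × 0.5 = 21.8 × 0.5 = 10.90 DD.
Night half: max(0, 7.4 − 12.1) × 0.5 = 0.0 × 0.5 = 0.00 DD.
Per 24 h: 10.90 DD/day.
Duration = 91 / 10.90 = 8.349 ≈ 8.3 days.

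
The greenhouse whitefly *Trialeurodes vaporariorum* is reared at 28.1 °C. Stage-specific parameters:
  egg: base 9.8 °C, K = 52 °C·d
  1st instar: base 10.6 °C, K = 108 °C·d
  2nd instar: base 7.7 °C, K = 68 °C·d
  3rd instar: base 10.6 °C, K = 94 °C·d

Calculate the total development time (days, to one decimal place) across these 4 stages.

egg: 52 / (28.1 − 9.8) = 52 / 18.3 = 2.842 d.
1st instar: 108 / (28.1 − 10.6) = 108 / 17.5 = 6.171 d.
2nd instar: 68 / (28.1 − 7.7) = 68 / 20.4 = 3.333 d.
3rd instar: 94 / (28.1 − 10.6) = 94 / 17.5 = 5.371 d.
Sum = 17.718 ≈ 17.7 days.

17.7 days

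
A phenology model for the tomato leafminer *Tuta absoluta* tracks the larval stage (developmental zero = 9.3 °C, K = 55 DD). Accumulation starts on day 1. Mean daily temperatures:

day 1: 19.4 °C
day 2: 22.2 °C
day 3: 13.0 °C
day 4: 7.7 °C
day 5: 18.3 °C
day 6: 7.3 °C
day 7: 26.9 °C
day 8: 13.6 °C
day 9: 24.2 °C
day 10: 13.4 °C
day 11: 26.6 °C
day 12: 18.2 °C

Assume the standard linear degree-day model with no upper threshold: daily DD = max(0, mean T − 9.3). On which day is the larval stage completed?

Daily DD above 9.3 °C: 10.1, 12.9, 3.7, 0.0, 9.0, 0.0, 17.6, 4.3, 14.9, 4.1, 17.3, 8.9.
Cumulative: 10.1, 23.0, 26.7, 26.7, 35.7, 35.7, 53.3, 57.6, 72.5, 76.6, 93.9, 102.8.
The total first reaches 55 DD on day 8.

day 8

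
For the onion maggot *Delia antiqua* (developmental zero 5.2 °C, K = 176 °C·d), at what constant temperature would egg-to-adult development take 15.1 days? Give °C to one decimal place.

Required daily accumulation = 176 / 15.1 = 11.656 DD/day.
T = T_base + 11.656 = 5.2 + 11.656 = 16.856 ≈ 16.9 °C.

16.9 °C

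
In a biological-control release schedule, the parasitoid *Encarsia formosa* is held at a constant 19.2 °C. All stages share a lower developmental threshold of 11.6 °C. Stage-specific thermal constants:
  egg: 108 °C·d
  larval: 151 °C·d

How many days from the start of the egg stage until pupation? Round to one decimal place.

Daily accumulation at 19.2 °C = 19.2 − 11.6 = 7.6 DD/day.
Total K = 108 + 151 = 259 DD.
Total duration = 259 / 7.6 = 34.079 ≈ 34.1 days.

34.1 days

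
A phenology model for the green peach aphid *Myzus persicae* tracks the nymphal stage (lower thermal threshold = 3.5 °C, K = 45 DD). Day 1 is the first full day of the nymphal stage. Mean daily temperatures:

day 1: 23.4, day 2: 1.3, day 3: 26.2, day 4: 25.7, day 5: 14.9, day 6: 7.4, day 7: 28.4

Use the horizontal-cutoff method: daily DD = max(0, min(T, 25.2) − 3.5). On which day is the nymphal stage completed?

Daily DD above 3.5 °C (capped at 21.7): 19.9, 0.0, 21.7, 21.7, 11.4, 3.9, 21.7.
Cumulative: 19.9, 19.9, 41.6, 63.3, 74.7, 78.6, 100.3.
The total first reaches 45 DD on day 4.

day 4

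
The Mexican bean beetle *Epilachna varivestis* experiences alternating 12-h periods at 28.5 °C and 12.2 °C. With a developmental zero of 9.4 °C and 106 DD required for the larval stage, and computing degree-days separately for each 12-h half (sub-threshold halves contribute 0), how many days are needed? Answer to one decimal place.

Day half: max(0, 28.5 − 9.4) × 0.5 = 19.1 × 0.5 = 9.55 DD.
Night half: max(0, 12.2 − 9.4) × 0.5 = 2.8 × 0.5 = 1.40 DD.
Per 24 h: 10.95 DD/day.
Duration = 106 / 10.95 = 9.680 ≈ 9.7 days.

9.7 days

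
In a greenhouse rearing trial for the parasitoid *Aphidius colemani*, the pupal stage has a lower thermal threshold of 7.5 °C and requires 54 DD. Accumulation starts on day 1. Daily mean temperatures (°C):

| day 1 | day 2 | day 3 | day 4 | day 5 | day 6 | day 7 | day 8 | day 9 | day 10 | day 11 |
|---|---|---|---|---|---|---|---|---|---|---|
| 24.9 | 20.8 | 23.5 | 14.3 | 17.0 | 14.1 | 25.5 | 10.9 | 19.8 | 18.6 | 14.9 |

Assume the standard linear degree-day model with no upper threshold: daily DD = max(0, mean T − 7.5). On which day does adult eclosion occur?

day 5

Daily DD above 7.5 °C: 17.4, 13.3, 16.0, 6.8, 9.5, 6.6, 18.0, 3.4, 12.3, 11.1, 7.4.
Cumulative: 17.4, 30.7, 46.7, 53.5, 63.0, 69.6, 87.6, 91.0, 103.3, 114.4, 121.8.
The total first reaches 54 DD on day 5.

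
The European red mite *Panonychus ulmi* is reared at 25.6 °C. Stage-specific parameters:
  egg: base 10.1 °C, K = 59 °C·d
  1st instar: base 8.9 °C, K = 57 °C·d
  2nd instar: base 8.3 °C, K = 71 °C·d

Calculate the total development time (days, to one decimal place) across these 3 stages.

11.3 days

egg: 59 / (25.6 − 10.1) = 59 / 15.5 = 3.806 d.
1st instar: 57 / (25.6 − 8.9) = 57 / 16.7 = 3.413 d.
2nd instar: 71 / (25.6 − 8.3) = 71 / 17.3 = 4.104 d.
Sum = 11.324 ≈ 11.3 days.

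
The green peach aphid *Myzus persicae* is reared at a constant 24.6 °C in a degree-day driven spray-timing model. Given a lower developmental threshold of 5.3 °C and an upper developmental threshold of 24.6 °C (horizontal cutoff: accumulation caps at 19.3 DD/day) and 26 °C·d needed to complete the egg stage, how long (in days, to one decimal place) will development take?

Daily accumulation = 24.6 − 5.3 = 19.3 DD/day.
Duration = 26 / 19.3 = 1.347 ≈ 1.3 days.

1.3 days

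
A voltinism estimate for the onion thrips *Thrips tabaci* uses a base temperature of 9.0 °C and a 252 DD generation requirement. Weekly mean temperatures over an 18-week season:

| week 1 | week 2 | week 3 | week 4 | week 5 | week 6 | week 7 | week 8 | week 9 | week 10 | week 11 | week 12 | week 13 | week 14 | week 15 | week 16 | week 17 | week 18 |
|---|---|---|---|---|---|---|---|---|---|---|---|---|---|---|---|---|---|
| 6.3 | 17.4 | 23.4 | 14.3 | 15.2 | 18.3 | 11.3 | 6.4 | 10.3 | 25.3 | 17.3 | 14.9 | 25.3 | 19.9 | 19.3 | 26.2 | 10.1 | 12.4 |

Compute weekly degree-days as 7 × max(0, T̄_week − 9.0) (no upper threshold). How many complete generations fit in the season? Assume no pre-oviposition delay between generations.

3 generations

Weekly DD (7 × max(0, T̄ − 9.0)): 0.0, 58.8, 100.8, 37.1, 43.4, 65.1, 16.1, 0.0, 9.1, 114.1, 58.1, 41.3, 114.1, 76.3, 72.1, 120.4, 7.7, 23.8.
Season total = 958.3 DD.
Complete generations = ⌊958.3 / 252⌋ = 3.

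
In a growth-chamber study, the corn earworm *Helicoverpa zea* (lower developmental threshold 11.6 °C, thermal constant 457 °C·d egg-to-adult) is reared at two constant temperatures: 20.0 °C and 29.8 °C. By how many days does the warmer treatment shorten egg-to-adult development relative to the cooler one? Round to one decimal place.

At 20.0 °C: 457 / (20.0 − 11.6) = 457 / 8.4 = 54.405 d.
At 29.8 °C: 457 / (29.8 − 11.6) = 457 / 18.2 = 25.110 d.
Difference = |54.405 − 25.110| = 29.295 ≈ 29.3 days.

29.3 days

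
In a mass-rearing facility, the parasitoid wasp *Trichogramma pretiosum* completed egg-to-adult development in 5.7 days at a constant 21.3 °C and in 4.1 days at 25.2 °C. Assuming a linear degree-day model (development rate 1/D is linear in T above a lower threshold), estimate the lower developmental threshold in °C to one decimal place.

Equal thermal constants: D₁(T₁ − T_b) = D₂(T₂ − T_b).
5.7·(21.3 − T_b) = 4.1·(25.2 − T_b)
T_b = (5.7·21.3 − 4.1·25.2) / (5.7 − 4.1) = 18.09 / 1.6 = 11.306 °C ≈ 11.3 °C.

11.3 °C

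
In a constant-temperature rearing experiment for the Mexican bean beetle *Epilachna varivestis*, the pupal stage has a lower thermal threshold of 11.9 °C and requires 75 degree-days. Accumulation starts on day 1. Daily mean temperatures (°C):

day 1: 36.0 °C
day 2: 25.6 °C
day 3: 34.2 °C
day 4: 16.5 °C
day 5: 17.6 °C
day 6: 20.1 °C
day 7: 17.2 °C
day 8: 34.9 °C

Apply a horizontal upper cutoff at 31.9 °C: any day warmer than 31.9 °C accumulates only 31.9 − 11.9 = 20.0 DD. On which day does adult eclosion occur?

Daily DD above 11.9 °C (capped at 20.0): 20.0, 13.7, 20.0, 4.6, 5.7, 8.2, 5.3, 20.0.
Cumulative: 20.0, 33.7, 53.7, 58.3, 64.0, 72.2, 77.5, 97.5.
The total first reaches 75 DD on day 7.

day 7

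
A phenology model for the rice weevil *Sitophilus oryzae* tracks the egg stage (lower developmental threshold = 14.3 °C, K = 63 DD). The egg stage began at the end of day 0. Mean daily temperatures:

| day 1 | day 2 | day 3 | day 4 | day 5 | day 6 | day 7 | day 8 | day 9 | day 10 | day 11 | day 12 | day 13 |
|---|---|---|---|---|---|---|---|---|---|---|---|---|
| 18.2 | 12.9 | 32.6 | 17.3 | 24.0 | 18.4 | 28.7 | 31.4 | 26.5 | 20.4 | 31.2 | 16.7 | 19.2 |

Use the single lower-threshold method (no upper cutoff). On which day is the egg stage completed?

day 8

Daily DD above 14.3 °C: 3.9, 0.0, 18.3, 3.0, 9.7, 4.1, 14.4, 17.1, 12.2, 6.1, 16.9, 2.4, 4.9.
Cumulative: 3.9, 3.9, 22.2, 25.2, 34.9, 39.0, 53.4, 70.5, 82.7, 88.8, 105.7, 108.1, 113.0.
The total first reaches 63 DD on day 8.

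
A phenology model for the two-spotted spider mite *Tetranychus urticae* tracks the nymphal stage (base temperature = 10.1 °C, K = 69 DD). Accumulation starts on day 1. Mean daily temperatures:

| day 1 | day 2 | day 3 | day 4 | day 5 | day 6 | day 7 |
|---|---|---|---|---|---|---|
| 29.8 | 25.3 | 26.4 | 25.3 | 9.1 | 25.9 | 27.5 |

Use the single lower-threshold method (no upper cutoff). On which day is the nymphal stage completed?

day 6

Daily DD above 10.1 °C: 19.7, 15.2, 16.3, 15.2, 0.0, 15.8, 17.4.
Cumulative: 19.7, 34.9, 51.2, 66.4, 66.4, 82.2, 99.6.
The total first reaches 69 DD on day 6.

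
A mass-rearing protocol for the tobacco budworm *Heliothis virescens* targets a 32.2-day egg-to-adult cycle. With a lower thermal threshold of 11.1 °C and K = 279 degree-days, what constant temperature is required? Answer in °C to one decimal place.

Required daily accumulation = 279 / 32.2 = 8.665 DD/day.
T = T_base + 8.665 = 11.1 + 8.665 = 19.765 ≈ 19.8 °C.

19.8 °C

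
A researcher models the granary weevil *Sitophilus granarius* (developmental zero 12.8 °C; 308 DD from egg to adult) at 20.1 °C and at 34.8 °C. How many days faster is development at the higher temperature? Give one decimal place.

At 20.1 °C: 308 / (20.1 − 12.8) = 308 / 7.3 = 42.192 d.
At 34.8 °C: 308 / (34.8 − 12.8) = 308 / 22.0 = 14.000 d.
Difference = |42.192 − 14.000| = 28.192 ≈ 28.2 days.

28.2 days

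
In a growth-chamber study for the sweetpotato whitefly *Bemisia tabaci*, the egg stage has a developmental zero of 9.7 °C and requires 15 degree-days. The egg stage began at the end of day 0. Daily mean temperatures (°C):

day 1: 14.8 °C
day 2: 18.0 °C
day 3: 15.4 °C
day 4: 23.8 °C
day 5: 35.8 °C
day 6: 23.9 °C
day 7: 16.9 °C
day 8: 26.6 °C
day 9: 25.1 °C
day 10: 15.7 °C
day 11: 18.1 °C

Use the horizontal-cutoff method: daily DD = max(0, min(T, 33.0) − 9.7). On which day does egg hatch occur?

day 3

Daily DD above 9.7 °C (capped at 23.3): 5.1, 8.3, 5.7, 14.1, 23.3, 14.2, 7.2, 16.9, 15.4, 6.0, 8.4.
Cumulative: 5.1, 13.4, 19.1, 33.2, 56.5, 70.7, 77.9, 94.8, 110.2, 116.2, 124.6.
The total first reaches 15 DD on day 3.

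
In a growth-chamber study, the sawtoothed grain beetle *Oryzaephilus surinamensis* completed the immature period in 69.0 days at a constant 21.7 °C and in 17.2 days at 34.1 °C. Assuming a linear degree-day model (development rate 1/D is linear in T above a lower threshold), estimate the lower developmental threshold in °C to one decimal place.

Linear rate model ⇒ the product D·(T − T_b) is constant across temperatures.
69.0·(21.7 − T_b) = 17.2·(34.1 − T_b)
T_b = (69.0·21.7 − 17.2·34.1) / (69.0 − 17.2) = 910.78 / 51.8 = 17.583 °C ≈ 17.6 °C.

17.6 °C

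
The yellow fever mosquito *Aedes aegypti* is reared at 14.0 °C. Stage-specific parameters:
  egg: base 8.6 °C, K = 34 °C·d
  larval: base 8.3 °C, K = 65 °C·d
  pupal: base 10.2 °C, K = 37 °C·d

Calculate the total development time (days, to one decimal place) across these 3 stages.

egg: 34 / (14.0 − 8.6) = 34 / 5.4 = 6.296 d.
larval: 65 / (14.0 − 8.3) = 65 / 5.7 = 11.404 d.
pupal: 37 / (14.0 − 10.2) = 37 / 3.8 = 9.737 d.
Sum = 27.437 ≈ 27.4 days.

27.4 days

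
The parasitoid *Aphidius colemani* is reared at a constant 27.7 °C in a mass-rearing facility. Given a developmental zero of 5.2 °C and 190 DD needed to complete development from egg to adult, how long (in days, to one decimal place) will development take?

8.4 days

Daily accumulation = 27.7 − 5.2 = 22.5 DD/day.
Duration = 190 / 22.5 = 8.444 ≈ 8.4 days.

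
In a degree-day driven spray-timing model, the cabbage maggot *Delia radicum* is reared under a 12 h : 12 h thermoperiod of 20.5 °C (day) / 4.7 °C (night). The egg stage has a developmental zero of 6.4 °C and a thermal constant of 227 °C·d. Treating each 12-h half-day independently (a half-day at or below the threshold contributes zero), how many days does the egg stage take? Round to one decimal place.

32.2 days

Day half: max(0, 20.5 − 6.4) × 0.5 = 14.1 × 0.5 = 7.05 DD.
Night half: max(0, 4.7 − 6.4) × 0.5 = 0.0 × 0.5 = 0.00 DD.
Per 24 h: 7.05 DD/day.
Duration = 227 / 7.05 = 32.199 ≈ 32.2 days.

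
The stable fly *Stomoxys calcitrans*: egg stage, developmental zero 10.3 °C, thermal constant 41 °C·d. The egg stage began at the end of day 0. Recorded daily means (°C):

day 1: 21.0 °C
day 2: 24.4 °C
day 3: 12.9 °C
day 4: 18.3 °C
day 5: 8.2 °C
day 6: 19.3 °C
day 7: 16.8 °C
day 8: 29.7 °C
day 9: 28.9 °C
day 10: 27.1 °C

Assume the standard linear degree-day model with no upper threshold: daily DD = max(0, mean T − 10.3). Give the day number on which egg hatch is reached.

Daily DD above 10.3 °C: 10.7, 14.1, 2.6, 8.0, 0.0, 9.0, 6.5, 19.4, 18.6, 16.8.
Cumulative: 10.7, 24.8, 27.4, 35.4, 35.4, 44.4, 50.9, 70.3, 88.9, 105.7.
The total first reaches 41 DD on day 6.

day 6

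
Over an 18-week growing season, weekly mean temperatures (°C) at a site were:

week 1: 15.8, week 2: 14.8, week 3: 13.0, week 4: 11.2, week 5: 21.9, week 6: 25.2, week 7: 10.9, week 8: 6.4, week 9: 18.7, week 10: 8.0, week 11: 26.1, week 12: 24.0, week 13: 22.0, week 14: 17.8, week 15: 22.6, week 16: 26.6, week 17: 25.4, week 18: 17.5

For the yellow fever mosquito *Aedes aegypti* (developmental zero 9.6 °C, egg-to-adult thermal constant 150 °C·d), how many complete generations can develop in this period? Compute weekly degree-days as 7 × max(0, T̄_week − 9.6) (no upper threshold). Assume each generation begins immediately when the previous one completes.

Weekly DD (7 × max(0, T̄ − 9.6)): 43.4, 36.4, 23.8, 11.2, 86.1, 109.2, 9.1, 0.0, 63.7, 0.0, 115.5, 100.8, 86.8, 57.4, 91.0, 119.0, 110.6, 55.3.
Season total = 1119.3 DD.
Complete generations = ⌊1119.3 / 150⌋ = 7.

7 generations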